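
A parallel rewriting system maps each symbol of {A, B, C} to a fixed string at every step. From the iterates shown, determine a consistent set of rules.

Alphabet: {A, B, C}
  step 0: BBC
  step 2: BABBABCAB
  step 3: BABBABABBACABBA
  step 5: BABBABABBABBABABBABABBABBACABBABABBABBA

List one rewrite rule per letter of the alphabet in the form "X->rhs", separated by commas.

  step 2 ⇒ step 3: BABBABCAB ⇒ BA·B·BA·BA·B·BA·CA·B·BA
    A ↦ B
    B ↦ BA
    C ↦ CA

A->B, B->BA, C->CA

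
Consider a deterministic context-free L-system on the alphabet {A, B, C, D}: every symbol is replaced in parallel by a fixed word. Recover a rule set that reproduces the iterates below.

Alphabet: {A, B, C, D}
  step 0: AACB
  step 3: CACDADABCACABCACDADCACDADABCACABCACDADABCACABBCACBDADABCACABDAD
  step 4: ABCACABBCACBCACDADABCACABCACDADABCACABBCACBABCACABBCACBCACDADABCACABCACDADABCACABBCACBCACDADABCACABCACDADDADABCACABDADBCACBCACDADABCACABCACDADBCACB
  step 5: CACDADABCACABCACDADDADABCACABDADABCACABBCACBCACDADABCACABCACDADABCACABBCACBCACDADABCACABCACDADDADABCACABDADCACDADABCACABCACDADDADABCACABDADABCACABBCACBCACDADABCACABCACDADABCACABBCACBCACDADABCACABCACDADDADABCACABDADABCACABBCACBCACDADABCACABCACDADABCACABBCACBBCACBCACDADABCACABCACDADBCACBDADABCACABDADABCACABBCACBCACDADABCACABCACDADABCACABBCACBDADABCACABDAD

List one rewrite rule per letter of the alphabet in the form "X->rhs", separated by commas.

A->CAC, B->DAD, C->AB, D->B

  step 4 ⇒ step 5: ABCACABBCACBCACDADABCACABCACDADABCACABBCACBABCACABBCACBCACDADABCACABCACDADABCACABBCACBCACDADABCACABCACDADDADABCACABDADBCACBCACDADABCACABCACDADBCACB ⇒ CAC·DAD·AB·CAC·AB·CAC·DAD·DAD·AB·CAC·AB·DAD·AB·CAC·AB·B·CAC·B·CAC·DAD·AB·CAC·AB·CAC·DAD·AB·CAC·AB·B·CAC·B·CAC·DAD·AB·CAC·AB·CAC·DAD·DAD·AB·CAC·AB·DAD·CAC·DAD·AB·CAC·AB·CAC·DAD·DAD·AB·CAC·AB·DAD·AB·CAC·AB·B·CAC·B·CAC·DAD·AB·CAC·AB·CAC·DAD·AB·CAC·AB·B·CAC·B·CAC·DAD·AB·CAC·AB·CAC·DAD·DAD·AB·CAC·AB·DAD·AB·CAC·AB·B·CAC·B·CAC·DAD·AB·CAC·AB·CAC·DAD·AB·CAC·AB·B·CAC·B·B·CAC·B·CAC·DAD·AB·CAC·AB·CAC·DAD·B·CAC·B·DAD·AB·CAC·AB·DAD·AB·CAC·AB·B·CAC·B·CAC·DAD·AB·CAC·AB·CAC·DAD·AB·CAC·AB·B·CAC·B·DAD·AB·CAC·AB·DAD
    A ↦ CAC
    B ↦ DAD
    C ↦ AB
    D ↦ B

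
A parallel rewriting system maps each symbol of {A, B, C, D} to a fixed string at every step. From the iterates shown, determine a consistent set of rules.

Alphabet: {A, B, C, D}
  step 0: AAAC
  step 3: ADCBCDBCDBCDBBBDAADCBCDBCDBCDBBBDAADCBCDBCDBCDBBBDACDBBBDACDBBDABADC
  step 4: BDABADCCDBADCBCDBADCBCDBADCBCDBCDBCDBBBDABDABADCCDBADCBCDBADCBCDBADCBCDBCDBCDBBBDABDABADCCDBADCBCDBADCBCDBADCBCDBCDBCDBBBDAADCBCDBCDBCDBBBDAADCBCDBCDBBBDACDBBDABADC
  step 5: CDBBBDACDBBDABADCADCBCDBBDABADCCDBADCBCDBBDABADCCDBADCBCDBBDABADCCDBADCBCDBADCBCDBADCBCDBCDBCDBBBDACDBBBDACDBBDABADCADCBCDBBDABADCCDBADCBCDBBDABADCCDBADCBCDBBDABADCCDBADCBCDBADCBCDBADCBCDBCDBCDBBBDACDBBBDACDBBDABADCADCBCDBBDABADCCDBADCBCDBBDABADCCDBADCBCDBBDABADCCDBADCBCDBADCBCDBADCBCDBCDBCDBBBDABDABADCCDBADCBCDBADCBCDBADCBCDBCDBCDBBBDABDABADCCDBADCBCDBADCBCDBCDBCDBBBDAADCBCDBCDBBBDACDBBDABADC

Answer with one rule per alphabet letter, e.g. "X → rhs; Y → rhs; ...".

A->BDA, B->CDB, C->ADC, D->B

  step 4 ⇒ step 5: BDABADCCDBADCBCDBADCBCDBADCBCDBCDBCDBBBDABDABADCCDBADCBCDBADCBCDBADCBCDBCDBCDBBBDABDABADCCDBADCBCDBADCBCDBADCBCDBCDBCDBBBDAADCBCDBCDBCDBBBDAADCBCDBCDBBBDACDBBDABADC ⇒ CDB·B·BDA·CDB·BDA·B·ADC·ADC·B·CDB·BDA·B·ADC·CDB·ADC·B·CDB·BDA·B·ADC·CDB·ADC·B·CDB·BDA·B·ADC·CDB·ADC·B·CDB·ADC·B·CDB·ADC·B·CDB·CDB·CDB·B·BDA·CDB·B·BDA·CDB·BDA·B·ADC·ADC·B·CDB·BDA·B·ADC·CDB·ADC·B·CDB·BDA·B·ADC·CDB·ADC·B·CDB·BDA·B·ADC·CDB·ADC·B·CDB·ADC·B·CDB·ADC·B·CDB·CDB·CDB·B·BDA·CDB·B·BDA·CDB·BDA·B·ADC·ADC·B·CDB·BDA·B·ADC·CDB·ADC·B·CDB·BDA·B·ADC·CDB·ADC·B·CDB·BDA·B·ADC·CDB·ADC·B·CDB·ADC·B·CDB·ADC·B·CDB·CDB·CDB·B·BDA·BDA·B·ADC·CDB·ADC·B·CDB·ADC·B·CDB·ADC·B·CDB·CDB·CDB·B·BDA·BDA·B·ADC·CDB·ADC·B·CDB·ADC·B·CDB·CDB·CDB·B·BDA·ADC·B·CDB·CDB·B·BDA·CDB·BDA·B·ADC
    A ↦ BDA
    B ↦ CDB
    C ↦ ADC
    D ↦ B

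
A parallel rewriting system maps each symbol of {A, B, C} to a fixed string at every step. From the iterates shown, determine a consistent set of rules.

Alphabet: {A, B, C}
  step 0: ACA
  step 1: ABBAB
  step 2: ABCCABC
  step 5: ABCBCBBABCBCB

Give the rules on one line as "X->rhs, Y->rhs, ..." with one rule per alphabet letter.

  step 1 ⇒ step 2: ABBAB ⇒ AB·C·C·AB·C
    A ↦ AB
    B ↦ C
  step 0 ⇒ step 1: ACA ⇒ AB·B·AB
    C ↦ B

A->AB, B->C, C->B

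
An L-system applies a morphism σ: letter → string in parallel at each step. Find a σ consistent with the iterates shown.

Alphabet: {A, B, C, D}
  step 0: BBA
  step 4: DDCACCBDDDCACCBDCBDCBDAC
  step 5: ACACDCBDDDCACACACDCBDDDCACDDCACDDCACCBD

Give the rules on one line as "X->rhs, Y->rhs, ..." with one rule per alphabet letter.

  step 4 ⇒ step 5: DDCACCBDDDCACCBDCBDCBDAC ⇒ AC·AC·D·CB·D·D·DC·AC·AC·AC·D·CB·D·D·DC·AC·D·DC·AC·D·DC·AC·CB·D
    A ↦ CB
    B ↦ DC
    C ↦ D
    D ↦ AC

A->CB, B->DC, C->D, D->AC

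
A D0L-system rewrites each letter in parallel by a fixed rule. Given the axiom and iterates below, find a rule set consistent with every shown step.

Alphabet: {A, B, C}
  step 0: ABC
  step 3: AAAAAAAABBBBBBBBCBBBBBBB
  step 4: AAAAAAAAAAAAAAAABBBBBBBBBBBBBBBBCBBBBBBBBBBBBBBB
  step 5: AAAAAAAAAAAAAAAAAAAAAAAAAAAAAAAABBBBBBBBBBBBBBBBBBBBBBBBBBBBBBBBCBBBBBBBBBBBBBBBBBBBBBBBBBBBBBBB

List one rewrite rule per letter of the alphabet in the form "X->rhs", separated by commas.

  step 4 ⇒ step 5: AAAAAAAAAAAAAAAABBBBBBBBBBBBBBBBCBBBBBBBBBBBBBBB ⇒ AA·AA·AA·AA·AA·AA·AA·AA·AA·AA·AA·AA·AA·AA·AA·AA·BB·BB·BB·BB·BB·BB·BB·BB·BB·BB·BB·BB·BB·BB·BB·BB·CB·BB·BB·BB·BB·BB·BB·BB·BB·BB·BB·BB·BB·BB·BB·BB
    A ↦ AA
    B ↦ BB
    C ↦ CB

A->AA, B->BB, C->CB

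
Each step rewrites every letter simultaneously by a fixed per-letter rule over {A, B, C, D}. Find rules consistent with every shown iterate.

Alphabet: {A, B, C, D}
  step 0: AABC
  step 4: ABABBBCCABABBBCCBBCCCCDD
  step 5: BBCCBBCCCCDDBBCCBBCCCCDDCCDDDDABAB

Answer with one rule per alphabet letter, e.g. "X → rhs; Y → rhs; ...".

A->BBC, B->C, C->D, D->AB

  step 4 ⇒ step 5: ABABBBCCABABBBCCBBCCCCDD ⇒ BBC·C·BBC·C·C·C·D·D·BBC·C·BBC·C·C·C·D·D·C·C·D·D·D·D·AB·AB
    A ↦ BBC
    B ↦ C
    C ↦ D
    D ↦ AB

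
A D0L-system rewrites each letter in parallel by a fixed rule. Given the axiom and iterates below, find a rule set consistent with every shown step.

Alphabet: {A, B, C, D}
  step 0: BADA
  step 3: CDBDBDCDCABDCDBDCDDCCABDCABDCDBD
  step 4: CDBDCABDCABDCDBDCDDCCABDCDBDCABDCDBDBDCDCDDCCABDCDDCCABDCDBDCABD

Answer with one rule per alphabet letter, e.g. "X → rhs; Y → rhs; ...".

A->DC, B->CA, C->CD, D->BD

  step 3 ⇒ step 4: CDBDBDCDCABDCDBDCDDCCABDCABDCDBD ⇒ CD·BD·CA·BD·CA·BD·CD·BD·CD·DC·CA·BD·CD·BD·CA·BD·CD·BD·BD·CD·CD·DC·CA·BD·CD·DC·CA·BD·CD·BD·CA·BD
    A ↦ DC
    B ↦ CA
    C ↦ CD
    D ↦ BD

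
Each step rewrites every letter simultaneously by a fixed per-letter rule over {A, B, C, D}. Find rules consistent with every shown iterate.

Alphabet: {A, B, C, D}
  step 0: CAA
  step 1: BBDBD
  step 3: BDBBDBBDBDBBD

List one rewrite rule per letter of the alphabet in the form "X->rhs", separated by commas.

  step 0 ⇒ step 1: CAA ⇒ B·BD·BD
    A ↦ BD
    C ↦ B
    B ↦ AC  (constrained at step 1)
    D ↦ A  (constrained at step 1)

A->BD, B->AC, C->B, D->A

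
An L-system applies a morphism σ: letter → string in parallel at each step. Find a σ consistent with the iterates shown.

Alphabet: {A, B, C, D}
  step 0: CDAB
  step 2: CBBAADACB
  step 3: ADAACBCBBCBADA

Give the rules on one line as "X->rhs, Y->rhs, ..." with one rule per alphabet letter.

A->CB, B->A, C->AD, D->B

  step 2 ⇒ step 3: CBBAADACB ⇒ AD·A·A·CB·CB·B·CB·AD·A
    A ↦ CB
    B ↦ A
    C ↦ AD
    D ↦ B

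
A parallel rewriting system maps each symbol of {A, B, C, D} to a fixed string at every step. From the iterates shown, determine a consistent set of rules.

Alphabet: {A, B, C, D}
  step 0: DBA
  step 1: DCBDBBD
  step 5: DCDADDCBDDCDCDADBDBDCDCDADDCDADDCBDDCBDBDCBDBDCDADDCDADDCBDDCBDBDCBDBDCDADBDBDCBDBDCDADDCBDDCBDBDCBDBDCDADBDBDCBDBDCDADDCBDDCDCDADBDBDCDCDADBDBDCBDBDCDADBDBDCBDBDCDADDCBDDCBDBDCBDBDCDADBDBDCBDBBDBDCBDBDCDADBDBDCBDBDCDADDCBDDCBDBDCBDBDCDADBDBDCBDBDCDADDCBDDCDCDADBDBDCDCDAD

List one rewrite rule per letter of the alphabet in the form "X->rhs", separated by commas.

A->BD, B->BDB, C->DAD, D->DC

  step 0 ⇒ step 1: DBA ⇒ DC·BDB·BD
    A ↦ BD
    B ↦ BDB
    D ↦ DC
    C ↦ DAD  (constrained at step 1)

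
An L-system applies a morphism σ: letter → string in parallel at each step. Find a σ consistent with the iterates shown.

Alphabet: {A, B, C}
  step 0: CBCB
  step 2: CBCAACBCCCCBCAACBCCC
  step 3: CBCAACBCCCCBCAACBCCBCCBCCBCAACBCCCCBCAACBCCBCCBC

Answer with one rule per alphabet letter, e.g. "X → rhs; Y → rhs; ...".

A->C, B->AA, C->CBC

  step 2 ⇒ step 3: CBCAACBCCCCBCAACBCCC ⇒ CBC·AA·CBC·C·C·CBC·AA·CBC·CBC·CBC·CBC·AA·CBC·C·C·CBC·AA·CBC·CBC·CBC
    A ↦ C
    B ↦ AA
    C ↦ CBC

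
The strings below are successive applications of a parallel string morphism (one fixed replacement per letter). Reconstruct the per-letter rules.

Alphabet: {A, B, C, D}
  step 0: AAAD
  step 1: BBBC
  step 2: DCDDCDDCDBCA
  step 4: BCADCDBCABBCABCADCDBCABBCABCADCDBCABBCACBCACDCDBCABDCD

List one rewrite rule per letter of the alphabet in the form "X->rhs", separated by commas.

  step 1 ⇒ step 2: BBBC ⇒ DCD·DCD·DCD·BCA
    B ↦ DCD
    C ↦ BCA
  step 0 ⇒ step 1: AAAD ⇒ B·B·B·C
    A ↦ B
  step 0 ⇒ step 1: AAAD ⇒ B·B·B·C
    D ↦ C

A->B, B->DCD, C->BCA, D->C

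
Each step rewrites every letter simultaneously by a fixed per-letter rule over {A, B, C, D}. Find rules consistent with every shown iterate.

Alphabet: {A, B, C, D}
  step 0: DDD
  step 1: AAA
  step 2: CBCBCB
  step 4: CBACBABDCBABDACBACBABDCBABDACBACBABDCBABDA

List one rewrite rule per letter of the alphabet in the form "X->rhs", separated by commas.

A->CB, B->ABD, C->ACB, D->A

  step 1 ⇒ step 2: AAA ⇒ CB·CB·CB
    A ↦ CB
    B ↦ ABD  (constrained at step 2)
    C ↦ ACB  (constrained at step 2)
  step 0 ⇒ step 1: DDD ⇒ A·A·A
    D ↦ A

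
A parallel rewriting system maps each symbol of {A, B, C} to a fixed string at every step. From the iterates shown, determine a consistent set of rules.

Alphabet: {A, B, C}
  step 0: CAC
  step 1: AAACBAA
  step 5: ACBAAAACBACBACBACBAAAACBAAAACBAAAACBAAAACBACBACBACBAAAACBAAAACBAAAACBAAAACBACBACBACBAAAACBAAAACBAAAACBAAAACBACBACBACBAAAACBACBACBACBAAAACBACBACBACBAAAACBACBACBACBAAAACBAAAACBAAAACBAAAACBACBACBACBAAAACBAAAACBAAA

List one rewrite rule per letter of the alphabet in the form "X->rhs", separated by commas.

  step 0 ⇒ step 1: CAC ⇒ AA·ACB·AA
    A ↦ ACB
    C ↦ AA
    B ↦ A  (constrained at step 1)

A->ACB, B->A, C->AA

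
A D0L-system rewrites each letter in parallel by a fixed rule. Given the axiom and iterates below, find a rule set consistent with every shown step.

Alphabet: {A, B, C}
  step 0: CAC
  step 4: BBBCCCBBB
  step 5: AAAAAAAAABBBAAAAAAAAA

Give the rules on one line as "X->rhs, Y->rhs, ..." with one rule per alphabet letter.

A->C, B->AAA, C->B

  step 4 ⇒ step 5: BBBCCCBBB ⇒ AAA·AAA·AAA·B·B·B·AAA·AAA·AAA
    B ↦ AAA
    C ↦ B
    A ↦ C  (constrained at step 0)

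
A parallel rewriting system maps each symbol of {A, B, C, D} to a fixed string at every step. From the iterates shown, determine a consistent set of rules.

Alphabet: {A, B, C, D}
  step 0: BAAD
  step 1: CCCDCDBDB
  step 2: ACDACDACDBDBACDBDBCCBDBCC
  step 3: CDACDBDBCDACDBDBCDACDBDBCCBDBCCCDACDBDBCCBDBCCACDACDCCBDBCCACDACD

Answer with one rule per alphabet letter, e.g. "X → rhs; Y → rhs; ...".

  step 2 ⇒ step 3: ACDACDACDBDBACDBDBCCBDBCC ⇒ CD·ACD·BDB·CD·ACD·BDB·CD·ACD·BDB·CC·BDB·CC·CD·ACD·BDB·CC·BDB·CC·ACD·ACD·CC·BDB·CC·ACD·ACD
    A ↦ CD
    B ↦ CC
    C ↦ ACD
    D ↦ BDB

A->CD, B->CC, C->ACD, D->BDB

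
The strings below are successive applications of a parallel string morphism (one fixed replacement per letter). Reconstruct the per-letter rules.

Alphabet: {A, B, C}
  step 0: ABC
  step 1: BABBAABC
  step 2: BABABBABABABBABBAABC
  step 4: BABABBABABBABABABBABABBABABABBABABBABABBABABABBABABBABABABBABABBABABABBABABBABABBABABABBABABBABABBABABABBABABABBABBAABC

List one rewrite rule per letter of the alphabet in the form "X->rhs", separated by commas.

A->BAB, B->BA, C->ABC

  step 1 ⇒ step 2: BABBAABC ⇒ BA·BAB·BA·BA·BAB·BAB·BA·ABC
    A ↦ BAB
    B ↦ BA
    C ↦ ABC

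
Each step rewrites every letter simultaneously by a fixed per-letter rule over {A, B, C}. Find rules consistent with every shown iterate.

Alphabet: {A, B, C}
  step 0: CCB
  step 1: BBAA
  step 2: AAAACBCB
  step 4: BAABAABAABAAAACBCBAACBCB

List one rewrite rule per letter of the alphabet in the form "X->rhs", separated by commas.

  step 1 ⇒ step 2: BBAA ⇒ AA·AA·CB·CB
    A ↦ CB
    B ↦ AA
  step 0 ⇒ step 1: CCB ⇒ B·B·AA
    C ↦ B

A->CB, B->AA, C->B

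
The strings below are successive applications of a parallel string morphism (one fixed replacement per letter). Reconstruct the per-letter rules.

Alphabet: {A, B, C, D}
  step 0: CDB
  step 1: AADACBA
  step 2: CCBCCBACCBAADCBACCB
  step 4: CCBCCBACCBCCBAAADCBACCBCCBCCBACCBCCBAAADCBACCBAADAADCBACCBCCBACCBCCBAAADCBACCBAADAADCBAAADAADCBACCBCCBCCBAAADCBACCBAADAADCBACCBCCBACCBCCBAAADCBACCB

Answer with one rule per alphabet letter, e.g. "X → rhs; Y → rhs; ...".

  step 1 ⇒ step 2: AADACBA ⇒ CCB·CCB·A·CCB·AAD·CBA·CCB
    A ↦ CCB
    B ↦ CBA
    C ↦ AAD
    D ↦ A

A->CCB, B->CBA, C->AAD, D->A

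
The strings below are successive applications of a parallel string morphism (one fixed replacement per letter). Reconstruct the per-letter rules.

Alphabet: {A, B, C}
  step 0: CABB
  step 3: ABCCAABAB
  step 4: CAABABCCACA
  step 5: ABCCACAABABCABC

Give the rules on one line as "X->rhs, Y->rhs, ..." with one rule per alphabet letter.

A->C, B->A, C->AB

  step 4 ⇒ step 5: CAABABCCACA ⇒ AB·C·C·A·C·A·AB·AB·C·AB·C
    A ↦ C
    B ↦ A
    C ↦ AB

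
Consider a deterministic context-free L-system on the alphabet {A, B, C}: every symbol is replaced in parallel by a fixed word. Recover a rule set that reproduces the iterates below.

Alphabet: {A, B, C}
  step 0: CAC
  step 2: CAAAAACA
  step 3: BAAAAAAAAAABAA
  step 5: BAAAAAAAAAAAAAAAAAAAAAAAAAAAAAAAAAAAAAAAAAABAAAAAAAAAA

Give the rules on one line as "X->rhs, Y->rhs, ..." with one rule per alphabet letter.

A->AA, B->CA, C->B

  step 2 ⇒ step 3: CAAAAACA ⇒ B·AA·AA·AA·AA·AA·B·AA
    A ↦ AA
    C ↦ B
    B ↦ CA  (constrained at step 3)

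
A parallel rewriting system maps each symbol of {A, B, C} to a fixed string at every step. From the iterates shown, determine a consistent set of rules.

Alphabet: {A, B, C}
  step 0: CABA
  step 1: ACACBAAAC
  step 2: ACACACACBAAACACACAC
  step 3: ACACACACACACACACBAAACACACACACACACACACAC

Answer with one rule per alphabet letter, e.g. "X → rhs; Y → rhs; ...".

  step 2 ⇒ step 3: ACACACACBAAACACACAC ⇒ AC·AC·AC·AC·AC·AC·AC·AC·BAA·AC·AC·AC·AC·AC·AC·AC·AC·AC·AC
    A ↦ AC
    B ↦ BAA
    C ↦ AC

A->AC, B->BAA, C->AC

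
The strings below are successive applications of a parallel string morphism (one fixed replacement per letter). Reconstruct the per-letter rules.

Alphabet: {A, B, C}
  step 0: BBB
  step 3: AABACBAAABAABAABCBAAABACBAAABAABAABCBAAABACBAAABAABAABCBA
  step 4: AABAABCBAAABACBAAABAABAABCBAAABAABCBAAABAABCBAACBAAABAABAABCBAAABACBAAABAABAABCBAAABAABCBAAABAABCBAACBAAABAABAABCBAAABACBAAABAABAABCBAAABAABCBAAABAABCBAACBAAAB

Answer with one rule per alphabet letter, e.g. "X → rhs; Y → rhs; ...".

  step 3 ⇒ step 4: AABACBAAABAABAABCBAAABACBAAABAABAABCBAAABACBAAABAABAABCBA ⇒ AAB·AAB·CBA·AAB·A·CBA·AAB·AAB·AAB·CBA·AAB·AAB·CBA·AAB·AAB·CBA·A·CBA·AAB·AAB·AAB·CBA·AAB·A·CBA·AAB·AAB·AAB·CBA·AAB·AAB·CBA·AAB·AAB·CBA·A·CBA·AAB·AAB·AAB·CBA·AAB·A·CBA·AAB·AAB·AAB·CBA·AAB·AAB·CBA·AAB·AAB·CBA·A·CBA·AAB
    A ↦ AAB
    B ↦ CBA
    C ↦ A

A->AAB, B->CBA, C->A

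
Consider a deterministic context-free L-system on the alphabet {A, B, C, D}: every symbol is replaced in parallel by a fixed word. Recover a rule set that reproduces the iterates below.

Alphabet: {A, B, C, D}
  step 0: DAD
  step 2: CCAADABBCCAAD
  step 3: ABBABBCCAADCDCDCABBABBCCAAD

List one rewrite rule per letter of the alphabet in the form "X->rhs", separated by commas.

A->C, B->DC, C->ABB, D->AAD

  step 2 ⇒ step 3: CCAADABBCCAAD ⇒ ABB·ABB·C·C·AAD·C·DC·DC·ABB·ABB·C·C·AAD
    A ↦ C
    B ↦ DC
    C ↦ ABB
    D ↦ AAD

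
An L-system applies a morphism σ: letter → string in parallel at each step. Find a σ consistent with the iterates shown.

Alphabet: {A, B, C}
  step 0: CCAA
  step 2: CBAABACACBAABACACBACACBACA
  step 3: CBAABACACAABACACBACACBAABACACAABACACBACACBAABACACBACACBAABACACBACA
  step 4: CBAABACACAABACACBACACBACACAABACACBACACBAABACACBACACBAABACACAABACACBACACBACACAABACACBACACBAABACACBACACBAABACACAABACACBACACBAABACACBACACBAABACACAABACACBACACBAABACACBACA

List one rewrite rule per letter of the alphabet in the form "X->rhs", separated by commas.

  step 3 ⇒ step 4: CBAABACACAABACACBACACBAABACACAABACACBACACBAABACACBACACBAABACACBACA ⇒ CBA·ABA·CA·CA·ABA·CA·CBA·CA·CBA·CA·CA·ABA·CA·CBA·CA·CBA·ABA·CA·CBA·CA·CBA·ABA·CA·CA·ABA·CA·CBA·CA·CBA·CA·CA·ABA·CA·CBA·CA·CBA·ABA·CA·CBA·CA·CBA·ABA·CA·CA·ABA·CA·CBA·CA·CBA·ABA·CA·CBA·CA·CBA·ABA·CA·CA·ABA·CA·CBA·CA·CBA·ABA·CA·CBA·CA
    A ↦ CA
    B ↦ ABA
    C ↦ CBA

A->CA, B->ABA, C->CBA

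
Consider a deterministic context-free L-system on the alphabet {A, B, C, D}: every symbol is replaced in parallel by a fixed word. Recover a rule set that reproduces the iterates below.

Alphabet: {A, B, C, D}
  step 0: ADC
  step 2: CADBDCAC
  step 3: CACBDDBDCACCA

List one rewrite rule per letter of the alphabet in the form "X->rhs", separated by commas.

A->C, B->D, C->CA, D->BD

  step 2 ⇒ step 3: CADBDCAC ⇒ CA·C·BD·D·BD·CA·C·CA
    A ↦ C
    B ↦ D
    C ↦ CA
    D ↦ BD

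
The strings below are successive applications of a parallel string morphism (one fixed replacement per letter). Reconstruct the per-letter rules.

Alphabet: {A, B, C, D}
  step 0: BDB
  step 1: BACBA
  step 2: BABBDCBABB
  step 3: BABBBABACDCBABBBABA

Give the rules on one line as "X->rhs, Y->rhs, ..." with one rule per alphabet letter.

A->BB, B->BA, C->DC, D->C

  step 2 ⇒ step 3: BABBDCBABB ⇒ BA·BB·BA·BA·C·DC·BA·BB·BA·BA
    A ↦ BB
    B ↦ BA
    C ↦ DC
    D ↦ C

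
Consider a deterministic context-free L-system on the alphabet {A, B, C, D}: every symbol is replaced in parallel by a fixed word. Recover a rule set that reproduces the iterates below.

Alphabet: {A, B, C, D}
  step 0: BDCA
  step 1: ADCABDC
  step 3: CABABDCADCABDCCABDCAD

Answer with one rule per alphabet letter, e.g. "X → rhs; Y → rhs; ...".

A->DC, B->AD, C->AB, D->C

  step 0 ⇒ step 1: BDCA ⇒ AD·C·AB·DC
    A ↦ DC
    B ↦ AD
    C ↦ AB
    D ↦ C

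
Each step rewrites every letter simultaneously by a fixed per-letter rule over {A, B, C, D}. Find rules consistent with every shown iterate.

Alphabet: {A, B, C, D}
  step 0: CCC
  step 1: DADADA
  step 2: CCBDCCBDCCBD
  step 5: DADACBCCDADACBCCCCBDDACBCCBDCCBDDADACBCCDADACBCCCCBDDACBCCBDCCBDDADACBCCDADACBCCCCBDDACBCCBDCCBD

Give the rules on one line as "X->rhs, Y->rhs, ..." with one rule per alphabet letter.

A->BD, B->CB, C->DA, D->CC

  step 1 ⇒ step 2: DADADA ⇒ CC·BD·CC·BD·CC·BD
    A ↦ BD
    D ↦ CC
    B ↦ CB  (constrained at step 2)
  step 0 ⇒ step 1: CCC ⇒ DA·DA·DA
    C ↦ DA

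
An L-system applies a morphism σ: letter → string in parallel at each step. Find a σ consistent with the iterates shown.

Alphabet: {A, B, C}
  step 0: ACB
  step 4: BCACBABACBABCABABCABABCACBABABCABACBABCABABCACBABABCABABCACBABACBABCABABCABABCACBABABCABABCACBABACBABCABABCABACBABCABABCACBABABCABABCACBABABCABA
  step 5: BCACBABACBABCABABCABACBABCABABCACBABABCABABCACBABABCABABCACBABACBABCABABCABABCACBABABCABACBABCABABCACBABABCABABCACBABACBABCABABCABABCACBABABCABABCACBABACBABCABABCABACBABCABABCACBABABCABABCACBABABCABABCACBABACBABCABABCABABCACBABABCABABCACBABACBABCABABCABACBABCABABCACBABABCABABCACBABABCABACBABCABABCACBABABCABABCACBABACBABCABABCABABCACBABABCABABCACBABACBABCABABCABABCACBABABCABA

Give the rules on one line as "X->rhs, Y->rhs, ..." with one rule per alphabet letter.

A->BA, B->BCA, C->CBA

  step 4 ⇒ step 5: BCACBABACBABCABABCABABCACBABABCABACBABCABABCACBABABCABABCACBABACBABCABABCABABCACBABABCABABCACBABACBABCABABCABACBABCABABCACBABABCABABCACBABABCABA ⇒ BCA·CBA·BA·CBA·BCA·BA·BCA·BA·CBA·BCA·BA·BCA·CBA·BA·BCA·BA·BCA·CBA·BA·BCA·BA·BCA·CBA·BA·CBA·BCA·BA·BCA·BA·BCA·CBA·BA·BCA·BA·CBA·BCA·BA·BCA·CBA·BA·BCA·BA·BCA·CBA·BA·CBA·BCA·BA·BCA·BA·BCA·CBA·BA·BCA·BA·BCA·CBA·BA·CBA·BCA·BA·BCA·BA·CBA·BCA·BA·BCA·CBA·BA·BCA·BA·BCA·CBA·BA·BCA·BA·BCA·CBA·BA·CBA·BCA·BA·BCA·BA·BCA·CBA·BA·BCA·BA·BCA·CBA·BA·CBA·BCA·BA·BCA·BA·CBA·BCA·BA·BCA·CBA·BA·BCA·BA·BCA·CBA·BA·BCA·BA·CBA·BCA·BA·BCA·CBA·BA·BCA·BA·BCA·CBA·BA·CBA·BCA·BA·BCA·BA·BCA·CBA·BA·BCA·BA·BCA·CBA·BA·CBA·BCA·BA·BCA·BA·BCA·CBA·BA·BCA·BA
    A ↦ BA
    B ↦ BCA
    C ↦ CBA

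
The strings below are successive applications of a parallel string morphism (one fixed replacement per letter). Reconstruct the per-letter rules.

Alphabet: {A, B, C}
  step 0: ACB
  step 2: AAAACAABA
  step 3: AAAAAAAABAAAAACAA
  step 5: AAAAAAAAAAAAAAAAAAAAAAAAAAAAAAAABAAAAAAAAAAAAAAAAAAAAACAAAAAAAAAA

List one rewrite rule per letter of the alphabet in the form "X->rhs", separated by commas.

A->AA, B->C, C->BA

  step 2 ⇒ step 3: AAAACAABA ⇒ AA·AA·AA·AA·BA·AA·AA·C·AA
    A ↦ AA
    B ↦ C
    C ↦ BA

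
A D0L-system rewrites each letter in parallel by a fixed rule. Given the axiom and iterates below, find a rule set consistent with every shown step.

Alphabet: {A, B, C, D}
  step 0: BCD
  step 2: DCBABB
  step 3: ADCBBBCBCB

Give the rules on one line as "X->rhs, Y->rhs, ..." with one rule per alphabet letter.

A->BB, B->CB, C->D, D->A

  step 2 ⇒ step 3: DCBABB ⇒ A·D·CB·BB·CB·CB
    A ↦ BB
    B ↦ CB
    C ↦ D
    D ↦ A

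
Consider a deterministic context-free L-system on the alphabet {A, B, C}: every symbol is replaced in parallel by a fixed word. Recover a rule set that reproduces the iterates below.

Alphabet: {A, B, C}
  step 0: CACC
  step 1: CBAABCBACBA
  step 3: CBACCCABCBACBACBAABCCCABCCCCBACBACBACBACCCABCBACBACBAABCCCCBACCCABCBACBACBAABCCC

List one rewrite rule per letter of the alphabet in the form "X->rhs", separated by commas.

  step 0 ⇒ step 1: CACC ⇒ CBA·AB·CBA·CBA
    A ↦ AB
    C ↦ CBA
    B ↦ CCC  (constrained at step 1)

A->AB, B->CCC, C->CBA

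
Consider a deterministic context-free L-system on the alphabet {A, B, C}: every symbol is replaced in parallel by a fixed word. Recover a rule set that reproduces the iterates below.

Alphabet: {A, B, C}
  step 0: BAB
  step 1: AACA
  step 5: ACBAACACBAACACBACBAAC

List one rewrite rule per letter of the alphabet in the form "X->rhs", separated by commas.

  step 0 ⇒ step 1: BAB ⇒ A·AC·A
    A ↦ AC
    B ↦ A
    C ↦ B  (constrained at step 1)

A->AC, B->A, C->B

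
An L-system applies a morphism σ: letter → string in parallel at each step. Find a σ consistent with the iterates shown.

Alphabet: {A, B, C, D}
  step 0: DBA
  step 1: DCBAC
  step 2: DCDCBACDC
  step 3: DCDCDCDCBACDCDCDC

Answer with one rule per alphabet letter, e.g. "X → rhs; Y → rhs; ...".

  step 2 ⇒ step 3: DCDCBACDC ⇒ DC·DC·DC·DC·BA·C·DC·DC·DC
    A ↦ C
    B ↦ BA
    C ↦ DC
    D ↦ DC

A->C, B->BA, C->DC, D->DC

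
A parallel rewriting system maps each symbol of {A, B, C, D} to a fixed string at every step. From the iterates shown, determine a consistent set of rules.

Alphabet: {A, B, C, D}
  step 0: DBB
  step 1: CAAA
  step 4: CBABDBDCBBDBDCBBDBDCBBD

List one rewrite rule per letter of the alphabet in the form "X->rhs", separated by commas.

A->BD, B->A, C->CB, D->CA

  step 0 ⇒ step 1: DBB ⇒ CA·A·A
    B ↦ A
    D ↦ CA
    A ↦ BD  (constrained at step 1)
    C ↦ CB  (constrained at step 1)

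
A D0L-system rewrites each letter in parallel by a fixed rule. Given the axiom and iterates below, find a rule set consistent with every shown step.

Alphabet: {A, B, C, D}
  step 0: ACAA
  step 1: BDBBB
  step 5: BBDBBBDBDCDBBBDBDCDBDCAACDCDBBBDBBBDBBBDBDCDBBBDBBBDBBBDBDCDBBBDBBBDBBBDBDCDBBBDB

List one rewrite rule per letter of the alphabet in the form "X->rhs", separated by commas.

A->B, B->AAC, C->DB, D->DC

  step 0 ⇒ step 1: ACAA ⇒ B·DB·B·B
    A ↦ B
    C ↦ DB
    B ↦ AAC  (constrained at step 1)
    D ↦ DC  (constrained at step 1)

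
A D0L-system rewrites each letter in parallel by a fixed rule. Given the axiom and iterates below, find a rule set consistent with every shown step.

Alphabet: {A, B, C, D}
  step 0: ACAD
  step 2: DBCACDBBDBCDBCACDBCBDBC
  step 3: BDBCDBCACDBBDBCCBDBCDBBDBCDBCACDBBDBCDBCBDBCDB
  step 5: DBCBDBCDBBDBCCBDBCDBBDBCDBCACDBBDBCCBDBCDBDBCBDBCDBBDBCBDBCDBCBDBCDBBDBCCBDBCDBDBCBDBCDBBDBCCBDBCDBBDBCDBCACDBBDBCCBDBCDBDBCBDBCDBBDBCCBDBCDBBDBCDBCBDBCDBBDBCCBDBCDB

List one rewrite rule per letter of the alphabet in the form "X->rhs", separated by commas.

  step 2 ⇒ step 3: DBCACDBBDBCDBCACDBCBDBC ⇒ BDB·C·DB·CAC·DB·BDB·C·C·BDB·C·DB·BDB·C·DB·CAC·DB·BDB·C·DB·C·BDB·C·DB
    A ↦ CAC
    B ↦ C
    C ↦ DB
    D ↦ BDB

A->CAC, B->C, C->DB, D->BDB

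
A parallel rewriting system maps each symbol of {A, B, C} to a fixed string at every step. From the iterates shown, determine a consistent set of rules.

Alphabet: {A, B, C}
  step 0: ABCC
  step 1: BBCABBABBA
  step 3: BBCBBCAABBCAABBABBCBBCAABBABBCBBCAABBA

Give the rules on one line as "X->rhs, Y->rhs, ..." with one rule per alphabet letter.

  step 0 ⇒ step 1: ABCC ⇒ BBC·A·BBA·BBA
    A ↦ BBC
    B ↦ A
    C ↦ BBA

A->BBC, B->A, C->BBA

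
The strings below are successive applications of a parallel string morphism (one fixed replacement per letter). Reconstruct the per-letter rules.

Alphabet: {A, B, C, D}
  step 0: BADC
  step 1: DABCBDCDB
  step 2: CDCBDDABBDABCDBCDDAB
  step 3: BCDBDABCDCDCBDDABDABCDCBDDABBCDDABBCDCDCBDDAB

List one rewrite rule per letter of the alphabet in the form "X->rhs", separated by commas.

  step 2 ⇒ step 3: CDCBDDABBDABCDBCDDAB ⇒ B·CD·B·DAB·CD·CD·CBD·DAB·DAB·CD·CBD·DAB·B·CD·DAB·B·CD·CD·CBD·DAB
    A ↦ CBD
    B ↦ DAB
    C ↦ B
    D ↦ CD

A->CBD, B->DAB, C->B, D->CD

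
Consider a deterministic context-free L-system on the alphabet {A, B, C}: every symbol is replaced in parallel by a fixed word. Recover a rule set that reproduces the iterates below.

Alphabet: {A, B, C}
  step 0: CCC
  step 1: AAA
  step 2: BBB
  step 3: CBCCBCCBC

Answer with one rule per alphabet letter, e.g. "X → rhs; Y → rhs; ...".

A->B, B->CBC, C->A

  step 2 ⇒ step 3: BBB ⇒ CBC·CBC·CBC
    B ↦ CBC
  step 1 ⇒ step 2: AAA ⇒ B·B·B
    A ↦ B
  step 0 ⇒ step 1: CCC ⇒ A·A·A
    C ↦ A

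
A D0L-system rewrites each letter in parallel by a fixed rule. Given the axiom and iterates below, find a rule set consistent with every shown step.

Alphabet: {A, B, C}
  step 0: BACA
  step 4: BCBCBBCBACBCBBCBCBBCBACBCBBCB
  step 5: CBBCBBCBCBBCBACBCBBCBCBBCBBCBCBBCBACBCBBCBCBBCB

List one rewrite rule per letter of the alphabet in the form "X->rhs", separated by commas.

  step 4 ⇒ step 5: BCBCBBCBACBCBBCBCBBCBACBCBBCB ⇒ CB·B·CB·B·CB·CB·B·CB·AC·B·CB·B·CB·CB·B·CB·B·CB·CB·B·CB·AC·B·CB·B·CB·CB·B·CB
    A ↦ AC
    B ↦ CB
    C ↦ B

A->AC, B->CB, C->B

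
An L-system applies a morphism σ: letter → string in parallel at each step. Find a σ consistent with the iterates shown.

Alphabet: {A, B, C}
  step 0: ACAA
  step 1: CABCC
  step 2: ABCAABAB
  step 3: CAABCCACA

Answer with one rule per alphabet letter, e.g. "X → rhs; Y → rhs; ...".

  step 2 ⇒ step 3: ABCAABAB ⇒ C·A·AB·C·C·A·C·A
    A ↦ C
    B ↦ A
    C ↦ AB

A->C, B->A, C->AB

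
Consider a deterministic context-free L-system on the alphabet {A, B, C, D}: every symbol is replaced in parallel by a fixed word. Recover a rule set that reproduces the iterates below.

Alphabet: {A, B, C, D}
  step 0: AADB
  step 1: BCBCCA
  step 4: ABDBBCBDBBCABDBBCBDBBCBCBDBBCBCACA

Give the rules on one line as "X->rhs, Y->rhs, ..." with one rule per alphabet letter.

A->BC, B->A, C->BDB, D->C

  step 0 ⇒ step 1: AADB ⇒ BC·BC·C·A
    A ↦ BC
    B ↦ A
    D ↦ C
    C ↦ BDB  (constrained at step 1)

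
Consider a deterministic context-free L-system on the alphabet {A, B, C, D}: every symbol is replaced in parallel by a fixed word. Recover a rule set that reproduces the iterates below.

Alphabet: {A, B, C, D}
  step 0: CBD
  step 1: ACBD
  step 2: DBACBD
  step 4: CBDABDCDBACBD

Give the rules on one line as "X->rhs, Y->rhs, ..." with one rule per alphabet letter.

A->DB, B->C, C->A, D->BD

  step 1 ⇒ step 2: ACBD ⇒ DB·A·C·BD
    A ↦ DB
    B ↦ C
    C ↦ A
    D ↦ BD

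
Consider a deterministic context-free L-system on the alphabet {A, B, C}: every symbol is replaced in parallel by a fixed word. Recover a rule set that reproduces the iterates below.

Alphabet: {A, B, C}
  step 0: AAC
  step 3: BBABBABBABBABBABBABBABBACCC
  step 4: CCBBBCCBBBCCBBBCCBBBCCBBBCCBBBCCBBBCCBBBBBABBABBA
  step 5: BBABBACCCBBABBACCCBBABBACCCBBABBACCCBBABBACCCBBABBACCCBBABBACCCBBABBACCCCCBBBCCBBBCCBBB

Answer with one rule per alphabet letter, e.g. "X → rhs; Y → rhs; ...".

  step 4 ⇒ step 5: CCBBBCCBBBCCBBBCCBBBCCBBBCCBBBCCBBBCCBBBBBABBABBA ⇒ BBA·BBA·C·C·C·BBA·BBA·C·C·C·BBA·BBA·C·C·C·BBA·BBA·C·C·C·BBA·BBA·C·C·C·BBA·BBA·C·C·C·BBA·BBA·C·C·C·BBA·BBA·C·C·C·C·C·BBB·C·C·BBB·C·C·BBB
    A ↦ BBB
    B ↦ C
    C ↦ BBA

A->BBB, B->C, C->BBA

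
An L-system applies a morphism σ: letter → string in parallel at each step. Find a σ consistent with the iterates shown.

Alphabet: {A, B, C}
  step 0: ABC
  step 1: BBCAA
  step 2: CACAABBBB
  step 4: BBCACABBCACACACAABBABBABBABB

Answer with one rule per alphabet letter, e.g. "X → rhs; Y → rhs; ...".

A->BB, B->CA, C->A

  step 1 ⇒ step 2: BBCAA ⇒ CA·CA·A·BB·BB
    A ↦ BB
    B ↦ CA
    C ↦ A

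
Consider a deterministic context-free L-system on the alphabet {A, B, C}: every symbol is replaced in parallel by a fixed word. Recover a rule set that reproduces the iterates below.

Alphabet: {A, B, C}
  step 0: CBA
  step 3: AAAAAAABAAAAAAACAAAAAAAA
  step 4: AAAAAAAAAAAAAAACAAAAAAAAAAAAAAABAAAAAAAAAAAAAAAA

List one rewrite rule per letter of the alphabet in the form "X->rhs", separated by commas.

  step 3 ⇒ step 4: AAAAAAABAAAAAAACAAAAAAAA ⇒ AA·AA·AA·AA·AA·AA·AA·AC·AA·AA·AA·AA·AA·AA·AA·AB·AA·AA·AA·AA·AA·AA·AA·AA
    A ↦ AA
    B ↦ AC
    C ↦ AB

A->AA, B->AC, C->AB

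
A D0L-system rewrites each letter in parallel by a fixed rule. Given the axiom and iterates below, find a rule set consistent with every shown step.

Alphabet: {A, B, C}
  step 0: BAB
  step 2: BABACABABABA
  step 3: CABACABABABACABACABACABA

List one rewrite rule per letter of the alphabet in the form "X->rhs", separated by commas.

A->BA, B->CA, C->BA

  step 2 ⇒ step 3: BABACABABABA ⇒ CA·BA·CA·BA·BA·BA·CA·BA·CA·BA·CA·BA
    A ↦ BA
    B ↦ CA
    C ↦ BA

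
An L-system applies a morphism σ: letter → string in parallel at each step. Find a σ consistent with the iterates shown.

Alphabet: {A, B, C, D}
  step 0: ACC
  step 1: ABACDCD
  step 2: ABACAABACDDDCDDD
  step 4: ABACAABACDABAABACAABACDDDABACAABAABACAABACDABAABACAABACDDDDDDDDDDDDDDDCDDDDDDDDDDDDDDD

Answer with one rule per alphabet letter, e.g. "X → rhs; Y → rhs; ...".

  step 1 ⇒ step 2: ABACDCD ⇒ ABA·CA·ABA·CD·DD·CD·DD
    A ↦ ABA
    B ↦ CA
    C ↦ CD
    D ↦ DD

A->ABA, B->CA, C->CD, D->DD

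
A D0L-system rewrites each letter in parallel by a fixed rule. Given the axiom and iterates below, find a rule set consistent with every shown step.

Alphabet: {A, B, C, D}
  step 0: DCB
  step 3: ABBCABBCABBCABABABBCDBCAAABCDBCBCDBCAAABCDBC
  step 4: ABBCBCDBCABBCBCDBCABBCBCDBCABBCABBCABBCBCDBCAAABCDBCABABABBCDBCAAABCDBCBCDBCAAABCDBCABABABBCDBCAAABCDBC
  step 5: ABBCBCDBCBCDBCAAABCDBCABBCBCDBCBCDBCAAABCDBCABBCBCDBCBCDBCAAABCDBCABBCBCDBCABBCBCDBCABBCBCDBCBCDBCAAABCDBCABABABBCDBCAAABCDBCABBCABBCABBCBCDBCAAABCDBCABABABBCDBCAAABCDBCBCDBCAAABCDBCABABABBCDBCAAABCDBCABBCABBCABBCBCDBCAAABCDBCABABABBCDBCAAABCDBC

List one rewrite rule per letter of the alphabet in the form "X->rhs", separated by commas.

  step 4 ⇒ step 5: ABBCBCDBCABBCBCDBCABBCBCDBCABBCABBCABBCBCDBCAAABCDBCABABABBCDBCAAABCDBCBCDBCAAABCDBCABABABBCDBCAAABCDBC ⇒ AB·BC·BC·DBC·BC·DBC·AAA·BC·DBC·AB·BC·BC·DBC·BC·DBC·AAA·BC·DBC·AB·BC·BC·DBC·BC·DBC·AAA·BC·DBC·AB·BC·BC·DBC·AB·BC·BC·DBC·AB·BC·BC·DBC·BC·DBC·AAA·BC·DBC·AB·AB·AB·BC·DBC·AAA·BC·DBC·AB·BC·AB·BC·AB·BC·BC·DBC·AAA·BC·DBC·AB·AB·AB·BC·DBC·AAA·BC·DBC·BC·DBC·AAA·BC·DBC·AB·AB·AB·BC·DBC·AAA·BC·DBC·AB·BC·AB·BC·AB·BC·BC·DBC·AAA·BC·DBC·AB·AB·AB·BC·DBC·AAA·BC·DBC
    A ↦ AB
    B ↦ BC
    C ↦ DBC
    D ↦ AAA

A->AB, B->BC, C->DBC, D->AAA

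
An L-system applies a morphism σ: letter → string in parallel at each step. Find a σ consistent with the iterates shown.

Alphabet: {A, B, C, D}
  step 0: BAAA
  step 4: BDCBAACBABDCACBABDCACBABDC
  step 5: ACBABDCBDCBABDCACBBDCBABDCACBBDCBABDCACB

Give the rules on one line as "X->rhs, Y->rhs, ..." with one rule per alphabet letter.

  step 4 ⇒ step 5: BDCBAACBABDCACBABDCACBABDC ⇒ A·C·B·A·BDC·BDC·B·A·BDC·A·C·B·BDC·B·A·BDC·A·C·B·BDC·B·A·BDC·A·C·B
    A ↦ BDC
    B ↦ A
    C ↦ B
    D ↦ C

A->BDC, B->A, C->B, D->C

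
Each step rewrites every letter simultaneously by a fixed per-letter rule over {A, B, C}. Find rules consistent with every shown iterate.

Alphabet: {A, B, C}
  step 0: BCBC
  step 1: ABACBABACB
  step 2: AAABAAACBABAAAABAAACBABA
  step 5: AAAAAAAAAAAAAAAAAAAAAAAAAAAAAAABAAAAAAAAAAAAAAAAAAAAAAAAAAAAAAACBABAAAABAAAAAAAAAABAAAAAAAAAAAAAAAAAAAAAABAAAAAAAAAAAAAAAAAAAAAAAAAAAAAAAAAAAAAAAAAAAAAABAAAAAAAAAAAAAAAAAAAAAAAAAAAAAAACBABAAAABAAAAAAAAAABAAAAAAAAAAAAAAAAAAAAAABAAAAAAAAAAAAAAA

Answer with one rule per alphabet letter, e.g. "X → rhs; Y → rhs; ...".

A->AA, B->ABA, C->CB

  step 1 ⇒ step 2: ABACBABACB ⇒ AA·ABA·AA·CB·ABA·AA·ABA·AA·CB·ABA
    A ↦ AA
    B ↦ ABA
    C ↦ CB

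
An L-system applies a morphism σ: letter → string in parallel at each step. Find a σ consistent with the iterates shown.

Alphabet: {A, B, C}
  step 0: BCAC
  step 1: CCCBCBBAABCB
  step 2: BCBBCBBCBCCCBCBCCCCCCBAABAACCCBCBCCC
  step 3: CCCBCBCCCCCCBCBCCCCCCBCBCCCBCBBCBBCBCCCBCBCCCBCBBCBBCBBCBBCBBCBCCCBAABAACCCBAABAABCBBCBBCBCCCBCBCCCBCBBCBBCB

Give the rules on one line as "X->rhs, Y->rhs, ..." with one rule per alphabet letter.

  step 2 ⇒ step 3: BCBBCBBCBCCCBCBCCCCCCBAABAACCCBCBCCC ⇒ CCC·BCB·CCC·CCC·BCB·CCC·CCC·BCB·CCC·BCB·BCB·BCB·CCC·BCB·CCC·BCB·BCB·BCB·BCB·BCB·BCB·CCC·BAA·BAA·CCC·BAA·BAA·BCB·BCB·BCB·CCC·BCB·CCC·BCB·BCB·BCB
    A ↦ BAA
    B ↦ CCC
    C ↦ BCB

A->BAA, B->CCC, C->BCB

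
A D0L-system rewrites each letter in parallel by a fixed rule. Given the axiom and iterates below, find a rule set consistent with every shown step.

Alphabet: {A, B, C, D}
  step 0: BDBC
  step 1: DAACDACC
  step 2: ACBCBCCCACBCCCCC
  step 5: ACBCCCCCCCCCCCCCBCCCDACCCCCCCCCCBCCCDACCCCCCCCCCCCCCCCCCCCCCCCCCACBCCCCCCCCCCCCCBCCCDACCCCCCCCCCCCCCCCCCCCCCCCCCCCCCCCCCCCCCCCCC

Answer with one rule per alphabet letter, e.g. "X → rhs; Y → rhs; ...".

A->BC, B->DA, C->CC, D->AC

  step 1 ⇒ step 2: DAACDACC ⇒ AC·BC·BC·CC·AC·BC·CC·CC
    A ↦ BC
    C ↦ CC
    D ↦ AC
  step 0 ⇒ step 1: BDBC ⇒ DA·AC·DA·CC
    B ↦ DA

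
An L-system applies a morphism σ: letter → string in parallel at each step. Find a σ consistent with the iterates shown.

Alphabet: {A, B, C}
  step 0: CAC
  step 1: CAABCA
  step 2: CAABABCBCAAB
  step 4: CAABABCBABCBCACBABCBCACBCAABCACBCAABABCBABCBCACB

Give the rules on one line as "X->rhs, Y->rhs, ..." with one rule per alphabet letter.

  step 1 ⇒ step 2: CAABCA ⇒ CA·AB·AB·CB·CA·AB
    A ↦ AB
    B ↦ CB
    C ↦ CA

A->AB, B->CB, C->CA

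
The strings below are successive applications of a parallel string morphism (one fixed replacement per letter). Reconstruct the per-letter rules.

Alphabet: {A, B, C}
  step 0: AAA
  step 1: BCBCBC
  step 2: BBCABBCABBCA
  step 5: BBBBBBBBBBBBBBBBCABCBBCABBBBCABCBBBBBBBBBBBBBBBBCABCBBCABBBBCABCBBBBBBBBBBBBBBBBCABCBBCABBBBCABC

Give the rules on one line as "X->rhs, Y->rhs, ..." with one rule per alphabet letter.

A->BC, B->BB, C->CA

  step 1 ⇒ step 2: BCBCBC ⇒ BB·CA·BB·CA·BB·CA
    B ↦ BB
    C ↦ CA
  step 0 ⇒ step 1: AAA ⇒ BC·BC·BC
    A ↦ BC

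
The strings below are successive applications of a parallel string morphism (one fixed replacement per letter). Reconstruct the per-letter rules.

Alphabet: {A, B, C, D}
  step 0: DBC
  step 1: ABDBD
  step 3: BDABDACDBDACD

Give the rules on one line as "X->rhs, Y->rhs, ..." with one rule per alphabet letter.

  step 0 ⇒ step 1: DBC ⇒ A·BD·BD
    B ↦ BD
    C ↦ BD
    D ↦ A
    A ↦ CD  (constrained at step 1)

A->CD, B->BD, C->BD, D->A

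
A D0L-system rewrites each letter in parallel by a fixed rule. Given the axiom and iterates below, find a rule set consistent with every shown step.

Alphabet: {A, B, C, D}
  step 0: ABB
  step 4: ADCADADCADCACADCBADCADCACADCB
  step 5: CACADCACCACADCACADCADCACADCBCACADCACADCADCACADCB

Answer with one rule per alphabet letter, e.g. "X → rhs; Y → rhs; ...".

  step 4 ⇒ step 5: ADCADADCADCACADCBADCADCACADCB ⇒ C·AC·AD·C·AC·C·AC·AD·C·AC·AD·C·AD·C·AC·AD·CB·C·AC·AD·C·AC·AD·C·AD·C·AC·AD·CB
    A ↦ C
    B ↦ CB
    C ↦ AD
    D ↦ AC

A->C, B->CB, C->AD, D->AC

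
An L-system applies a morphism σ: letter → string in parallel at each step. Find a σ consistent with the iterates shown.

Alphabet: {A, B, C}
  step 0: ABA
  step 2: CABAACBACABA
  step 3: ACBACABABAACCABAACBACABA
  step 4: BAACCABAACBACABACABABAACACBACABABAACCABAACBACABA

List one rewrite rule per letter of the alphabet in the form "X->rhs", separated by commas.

  step 3 ⇒ step 4: ACBACABABAACCABAACBACABA ⇒ BA·AC·CA·BA·AC·BA·CA·BA·CA·BA·BA·AC·AC·BA·CA·BA·BA·AC·CA·BA·AC·BA·CA·BA
    A ↦ BA
    B ↦ CA
    C ↦ AC

A->BA, B->CA, C->AC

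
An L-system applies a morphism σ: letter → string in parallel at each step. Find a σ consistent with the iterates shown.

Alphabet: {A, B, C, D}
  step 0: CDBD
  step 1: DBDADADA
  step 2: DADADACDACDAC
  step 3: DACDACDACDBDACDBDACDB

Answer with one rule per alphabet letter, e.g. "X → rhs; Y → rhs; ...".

  step 2 ⇒ step 3: DADADACDACDAC ⇒ DA·C·DA·C·DA·C·DB·DA·C·DB·DA·C·DB
    A ↦ C
    C ↦ DB
    D ↦ DA
  step 0 ⇒ step 1: CDBD ⇒ DB·DA·DA·DA
    B ↦ DA

A->C, B->DA, C->DB, D->DA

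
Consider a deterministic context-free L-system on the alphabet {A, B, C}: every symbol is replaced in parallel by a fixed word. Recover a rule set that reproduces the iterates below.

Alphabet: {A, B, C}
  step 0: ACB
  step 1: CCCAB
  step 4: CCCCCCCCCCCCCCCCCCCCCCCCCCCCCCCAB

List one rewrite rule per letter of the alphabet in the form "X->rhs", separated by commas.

A->C, B->AB, C->CC

  step 0 ⇒ step 1: ACB ⇒ C·CC·AB
    A ↦ C
    B ↦ AB
    C ↦ CC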